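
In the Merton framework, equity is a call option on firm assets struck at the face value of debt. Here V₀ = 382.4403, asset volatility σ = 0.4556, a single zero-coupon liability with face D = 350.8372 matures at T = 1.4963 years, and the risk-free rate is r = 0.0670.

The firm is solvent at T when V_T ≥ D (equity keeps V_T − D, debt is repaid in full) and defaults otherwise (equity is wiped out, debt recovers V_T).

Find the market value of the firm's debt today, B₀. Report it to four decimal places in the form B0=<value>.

B0=268.9686

d₁ = [ln(V₀/D) + (r + σ²/2)T] / (σ√T)
   = [ln(382.4403/350.8372) + (0.0670 + 0.5·0.4556²)·1.4963] / (0.4556·√1.4963)
   = [0.086250 + 0.255547] / 0.557305 = 0.613303
d₂ = d₁ − σ√T = 0.613303 − 0.557305 = 0.055998
N(d₁) = 0.730162,  N(d₂) = 0.522328,  e^(−rT) = 0.904609
E₀ = V₀·N(d₁) − D·e^(−rT)·N(d₂)
   = 382.4403·0.730162 − 350.8372·0.904609·0.522328 = 113.471741
B₀ = V₀ − E₀ = 382.4403 − 113.471741 = 268.968559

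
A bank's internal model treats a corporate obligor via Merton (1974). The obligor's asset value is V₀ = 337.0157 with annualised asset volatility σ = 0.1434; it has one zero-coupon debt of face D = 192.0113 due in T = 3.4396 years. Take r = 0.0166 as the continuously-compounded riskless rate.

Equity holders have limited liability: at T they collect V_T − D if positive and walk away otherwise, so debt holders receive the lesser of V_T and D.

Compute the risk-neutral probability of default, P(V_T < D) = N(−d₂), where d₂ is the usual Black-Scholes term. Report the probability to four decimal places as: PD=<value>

PD=0.0140

d₁ = [ln(V₀/D) + (r + σ²/2)T] / (σ√T)
   = [ln(337.0157/192.0113) + (0.0166 + 0.5·0.1434²)·3.4396] / (0.1434·√3.4396)
   = [0.562575 + 0.092463] / 0.265952 = 2.462994
d₂ = d₁ − σ√T = 2.462994 − 0.265952 = 2.197042
risk-neutral PD = N(−d₂) = N(-2.197042) = 0.014009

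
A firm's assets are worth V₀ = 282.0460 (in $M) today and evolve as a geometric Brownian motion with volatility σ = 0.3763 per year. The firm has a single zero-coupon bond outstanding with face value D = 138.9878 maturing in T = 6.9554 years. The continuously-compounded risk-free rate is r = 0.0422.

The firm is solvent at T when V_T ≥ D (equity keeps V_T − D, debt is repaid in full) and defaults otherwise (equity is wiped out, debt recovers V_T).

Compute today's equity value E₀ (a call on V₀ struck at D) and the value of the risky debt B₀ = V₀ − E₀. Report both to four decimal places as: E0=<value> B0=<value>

d₁ = [ln(V₀/D) + (r + σ²/2)T] / (σ√T)
   = [ln(282.0460/138.9878) + (0.0422 + 0.5·0.3763²)·6.9554] / (0.3763·√6.9554)
   = [0.707684 + 0.785966] / 0.992419 = 1.505059
d₂ = d₁ − σ√T = 1.505059 − 0.992419 = 0.512640
N(d₁) = 0.933846,  N(d₂) = 0.695898,  e^(−rT) = 0.745636
E₀ = V₀·N(d₁) − D·e^(−rT)·N(d₂)
   = 282.0460·0.933846 − 138.9878·0.745636·0.695898 = 191.268478
B₀ = V₀ − E₀ = 282.0460 − 191.268478 = 90.777522

E0=191.2685 B0=90.7775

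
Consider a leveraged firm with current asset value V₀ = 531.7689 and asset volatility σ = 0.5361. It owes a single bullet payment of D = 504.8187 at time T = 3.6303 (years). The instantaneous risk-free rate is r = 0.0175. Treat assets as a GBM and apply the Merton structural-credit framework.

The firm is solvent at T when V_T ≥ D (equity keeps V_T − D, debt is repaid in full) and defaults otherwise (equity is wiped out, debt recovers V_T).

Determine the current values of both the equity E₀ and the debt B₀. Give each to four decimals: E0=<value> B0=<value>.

d₁ = [ln(V₀/D) + (r + σ²/2)T] / (σ√T)
   = [ln(531.7689/504.8187) + (0.0175 + 0.5·0.5361²)·3.6303] / (0.5361·√3.6303)
   = [0.052010 + 0.585210] / 1.021450 = 0.623839
d₂ = d₁ − σ√T = 0.623839 − 1.021450 = -0.397611
N(d₁) = 0.733633,  N(d₂) = 0.345458,  e^(−rT) = 0.938446
E₀ = V₀·N(d₁) − D·e^(−rT)·N(d₂)
   = 531.7689·0.733633 − 504.8187·0.938446·0.345458 = 226.464164
B₀ = V₀ − E₀ = 531.7689 − 226.464164 = 305.304736

E0=226.4642 B0=305.3047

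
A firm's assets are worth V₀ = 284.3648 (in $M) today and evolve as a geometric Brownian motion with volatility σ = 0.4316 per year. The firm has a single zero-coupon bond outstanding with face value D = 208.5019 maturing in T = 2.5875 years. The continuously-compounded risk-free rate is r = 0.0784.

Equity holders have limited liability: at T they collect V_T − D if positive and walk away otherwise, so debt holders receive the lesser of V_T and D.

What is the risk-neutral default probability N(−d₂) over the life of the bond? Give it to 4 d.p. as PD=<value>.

d₁ = [ln(V₀/D) + (r + σ²/2)T] / (σ√T)
   = [ln(284.3648/208.5019) + (0.0784 + 0.5·0.4316²)·2.5875] / (0.4316·√2.5875)
   = [0.310310 + 0.443858] / 0.694259 = 1.086291
d₂ = d₁ − σ√T = 1.086291 − 0.694259 = 0.392032
risk-neutral PD = N(−d₂) = N(-0.392032) = 0.347517

PD=0.3475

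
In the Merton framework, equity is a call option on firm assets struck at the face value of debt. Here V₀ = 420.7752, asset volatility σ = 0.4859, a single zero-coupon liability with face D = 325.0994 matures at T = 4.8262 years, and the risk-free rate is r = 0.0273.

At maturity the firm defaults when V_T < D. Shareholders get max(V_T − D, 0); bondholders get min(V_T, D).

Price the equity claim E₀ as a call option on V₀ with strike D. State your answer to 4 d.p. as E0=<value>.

E0=219.7921

d₁ = [ln(V₀/D) + (r + σ²/2)T] / (σ√T)
   = [ln(420.7752/325.0994) + (0.0273 + 0.5·0.4859²)·4.8262] / (0.4859·√4.8262)
   = [0.257968 + 0.701485] / 1.067455 = 0.898823
d₂ = d₁ − σ√T = 0.898823 − 1.067455 = -0.168632
N(d₁) = 0.815627,  N(d₂) = 0.433043,  e^(−rT) = 0.876555
E₀ = V₀·N(d₁) − D·e^(−rT)·N(d₂)
   = 420.7752·0.815627 − 325.0994·0.876555·0.433043 = 219.792141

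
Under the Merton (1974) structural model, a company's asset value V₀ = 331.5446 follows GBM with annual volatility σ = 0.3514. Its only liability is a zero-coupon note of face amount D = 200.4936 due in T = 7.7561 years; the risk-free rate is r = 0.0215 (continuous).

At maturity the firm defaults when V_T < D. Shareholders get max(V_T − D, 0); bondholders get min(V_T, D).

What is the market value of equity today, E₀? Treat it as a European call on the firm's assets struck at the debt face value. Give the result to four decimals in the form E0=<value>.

E0=193.7021

d₁ = [ln(V₀/D) + (r + σ²/2)T] / (σ√T)
   = [ln(331.5446/200.4936) + (0.0215 + 0.5·0.3514²)·7.7561] / (0.3514·√7.7561)
   = [0.502980 + 0.645625] / 0.978641 = 1.173674
d₂ = d₁ − σ√T = 1.173674 − 0.978641 = 0.195033
N(d₁) = 0.879737,  N(d₂) = 0.577316,  e^(−rT) = 0.846406
E₀ = V₀·N(d₁) − D·e^(−rT)·N(d₂)
   = 331.5446·0.879737 − 200.4936·0.846406·0.577316 = 193.702108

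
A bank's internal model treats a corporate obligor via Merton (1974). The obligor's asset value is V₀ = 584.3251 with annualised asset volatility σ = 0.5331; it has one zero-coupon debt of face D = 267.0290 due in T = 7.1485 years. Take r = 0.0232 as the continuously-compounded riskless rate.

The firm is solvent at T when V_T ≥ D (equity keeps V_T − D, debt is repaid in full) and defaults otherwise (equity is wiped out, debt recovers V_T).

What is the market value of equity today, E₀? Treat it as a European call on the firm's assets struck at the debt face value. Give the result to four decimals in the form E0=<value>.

E0=426.3421

d₁ = [ln(V₀/D) + (r + σ²/2)T] / (σ√T)
   = [ln(584.3251/267.0290) + (0.0232 + 0.5·0.5331²)·7.1485] / (0.5331·√7.1485)
   = [0.783100 + 1.181631] / 1.425332 = 1.378438
d₂ = d₁ − σ√T = 1.378438 − 1.425332 = -0.046895
N(d₁) = 0.915966,  N(d₂) = 0.481299,  e^(−rT) = 0.847177
E₀ = V₀·N(d₁) − D·e^(−rT)·N(d₂)
   = 584.3251·0.915966 − 267.0290·0.847177·0.481299 = 426.342056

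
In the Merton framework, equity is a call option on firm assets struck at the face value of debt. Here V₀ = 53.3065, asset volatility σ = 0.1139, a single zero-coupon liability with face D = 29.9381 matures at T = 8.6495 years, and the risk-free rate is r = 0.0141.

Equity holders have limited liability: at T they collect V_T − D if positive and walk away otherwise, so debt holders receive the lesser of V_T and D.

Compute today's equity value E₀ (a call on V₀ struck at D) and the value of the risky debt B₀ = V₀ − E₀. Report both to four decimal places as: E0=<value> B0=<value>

d₁ = [ln(V₀/D) + (r + σ²/2)T] / (σ√T)
   = [ln(53.3065/29.9381) + (0.0141 + 0.5·0.1139²)·8.6495] / (0.1139·√8.6495)
   = [0.576926 + 0.178064] / 0.334980 = 2.253835
d₂ = d₁ − σ√T = 2.253835 − 0.334980 = 1.918855
N(d₁) = 0.987897,  N(d₂) = 0.972499,  e^(−rT) = 0.885186
E₀ = V₀·N(d₁) − D·e^(−rT)·N(d₂)
   = 53.3065·0.987897 − 29.9381·0.885186·0.972499 = 26.889349
B₀ = V₀ − E₀ = 53.3065 − 26.889349 = 26.417151

E0=26.8893 B0=26.4172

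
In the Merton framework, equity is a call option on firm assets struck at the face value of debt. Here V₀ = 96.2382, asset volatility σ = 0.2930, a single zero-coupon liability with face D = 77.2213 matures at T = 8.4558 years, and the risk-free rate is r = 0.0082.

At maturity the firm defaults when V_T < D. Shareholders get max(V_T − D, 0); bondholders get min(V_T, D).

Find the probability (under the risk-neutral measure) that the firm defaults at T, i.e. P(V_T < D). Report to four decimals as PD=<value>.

PD=0.5344

d₁ = [ln(V₀/D) + (r + σ²/2)T] / (σ√T)
   = [ln(96.2382/77.2213) + (0.0082 + 0.5·0.2930²)·8.4558] / (0.2930·√8.4558)
   = [0.220151 + 0.432299] / 0.852011 = 0.765776
d₂ = d₁ − σ√T = 0.765776 − 0.852011 = -0.086234
risk-neutral PD = N(−d₂) = N(0.086234) = 0.534360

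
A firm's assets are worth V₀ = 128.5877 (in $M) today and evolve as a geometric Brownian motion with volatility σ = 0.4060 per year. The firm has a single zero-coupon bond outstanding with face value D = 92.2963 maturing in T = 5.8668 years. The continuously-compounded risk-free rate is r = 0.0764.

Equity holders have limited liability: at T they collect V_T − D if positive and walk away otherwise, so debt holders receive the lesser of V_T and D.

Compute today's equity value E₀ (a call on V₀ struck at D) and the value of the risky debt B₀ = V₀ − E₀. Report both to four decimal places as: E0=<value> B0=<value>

E0=79.3412 B0=49.2465

d₁ = [ln(V₀/D) + (r + σ²/2)T] / (σ√T)
   = [ln(128.5877/92.2963) + (0.0764 + 0.5·0.4060²)·5.8668] / (0.4060·√5.8668)
   = [0.331607 + 0.931753] / 0.983392 = 1.284697
d₂ = d₁ − σ√T = 1.284697 − 0.983392 = 0.301305
N(d₁) = 0.900551,  N(d₂) = 0.618409,  e^(−rT) = 0.638762
E₀ = V₀·N(d₁) − D·e^(−rT)·N(d₂)
   = 128.5877·0.900551 − 92.2963·0.638762·0.618409 = 79.341243
B₀ = V₀ − E₀ = 128.5877 − 79.341243 = 49.246457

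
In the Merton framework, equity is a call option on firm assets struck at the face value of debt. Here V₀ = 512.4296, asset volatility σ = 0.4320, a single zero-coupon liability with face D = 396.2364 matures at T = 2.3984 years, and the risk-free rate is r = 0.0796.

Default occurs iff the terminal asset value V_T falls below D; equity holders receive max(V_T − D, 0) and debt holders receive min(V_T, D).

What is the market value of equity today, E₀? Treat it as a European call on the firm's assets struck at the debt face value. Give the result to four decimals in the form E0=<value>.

d₁ = [ln(V₀/D) + (r + σ²/2)T] / (σ√T)
   = [ln(512.4296/396.2364) + (0.0796 + 0.5·0.4320²)·2.3984] / (0.4320·√2.3984)
   = [0.257152 + 0.414712] / 0.669028 = 1.004239
d₂ = d₁ − σ√T = 1.004239 − 0.669028 = 0.335211
N(d₁) = 0.842368,  N(d₂) = 0.631267,  e^(−rT) = 0.826205
E₀ = V₀·N(d₁) − D·e^(−rT)·N(d₂)
   = 512.4296·0.842368 − 396.2364·0.826205·0.631267 = 224.995088

E0=224.9951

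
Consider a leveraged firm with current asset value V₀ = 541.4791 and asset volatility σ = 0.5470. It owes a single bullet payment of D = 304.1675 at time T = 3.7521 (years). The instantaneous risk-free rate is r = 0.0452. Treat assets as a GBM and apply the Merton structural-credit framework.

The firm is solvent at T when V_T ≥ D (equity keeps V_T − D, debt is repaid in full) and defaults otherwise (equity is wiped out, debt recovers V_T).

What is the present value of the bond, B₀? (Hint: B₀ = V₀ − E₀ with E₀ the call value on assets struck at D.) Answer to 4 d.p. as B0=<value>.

B0=204.9407

d₁ = [ln(V₀/D) + (r + σ²/2)T] / (σ√T)
   = [ln(541.4791/304.1675) + (0.0452 + 0.5·0.5470²)·3.7521] / (0.5470·√3.7521)
   = [0.576726 + 0.730926] / 1.059557 = 1.234149
d₂ = d₁ − σ√T = 1.234149 − 1.059557 = 0.174592
N(d₁) = 0.891426,  N(d₂) = 0.569300,  e^(−rT) = 0.844007
E₀ = V₀·N(d₁) − D·e^(−rT)·N(d₂)
   = 541.4791·0.891426 − 304.1675·0.844007·0.569300 = 336.538446
B₀ = V₀ − E₀ = 541.4791 − 336.538446 = 204.940654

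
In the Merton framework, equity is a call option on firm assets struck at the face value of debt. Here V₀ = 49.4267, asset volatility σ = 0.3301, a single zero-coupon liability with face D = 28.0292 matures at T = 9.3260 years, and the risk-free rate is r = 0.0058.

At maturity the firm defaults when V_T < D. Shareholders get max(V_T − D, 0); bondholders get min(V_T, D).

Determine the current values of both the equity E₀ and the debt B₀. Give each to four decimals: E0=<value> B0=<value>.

d₁ = [ln(V₀/D) + (r + σ²/2)T] / (σ√T)
   = [ln(49.4267/28.0292) + (0.0058 + 0.5·0.3301²)·9.3260] / (0.3301·√9.3260)
   = [0.567244 + 0.562199] / 1.008076 = 1.120395
d₂ = d₁ − σ√T = 1.120395 − 1.008076 = 0.112319
N(d₁) = 0.868727,  N(d₂) = 0.544715,  e^(−rT) = 0.947346
E₀ = V₀·N(d₁) − D·e^(−rT)·N(d₂)
   = 49.4267·0.868727 − 28.0292·0.947346·0.544715 = 28.474317
B₀ = V₀ − E₀ = 49.4267 − 28.474317 = 20.952383

E0=28.4743 B0=20.9524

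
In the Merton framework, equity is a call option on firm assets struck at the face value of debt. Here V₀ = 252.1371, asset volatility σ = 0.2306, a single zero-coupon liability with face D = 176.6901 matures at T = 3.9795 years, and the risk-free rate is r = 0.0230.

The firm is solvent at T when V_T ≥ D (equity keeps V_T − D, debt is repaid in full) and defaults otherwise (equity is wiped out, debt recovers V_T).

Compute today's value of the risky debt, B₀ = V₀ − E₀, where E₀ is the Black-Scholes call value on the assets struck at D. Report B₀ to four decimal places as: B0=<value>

B0=153.2206

d₁ = [ln(V₀/D) + (r + σ²/2)T] / (σ√T)
   = [ln(252.1371/176.6901) + (0.0230 + 0.5·0.2306²)·3.9795] / (0.2306·√3.9795)
   = [0.355576 + 0.197336] / 0.460017 = 1.201939
d₂ = d₁ − σ√T = 1.201939 − 0.460017 = 0.741922
N(d₁) = 0.885306,  N(d₂) = 0.770933,  e^(−rT) = 0.912535
E₀ = V₀·N(d₁) − D·e^(−rT)·N(d₂)
   = 252.1371·0.885306 − 176.6901·0.912535·0.770933 = 98.916506
B₀ = V₀ − E₀ = 252.1371 − 98.916506 = 153.220594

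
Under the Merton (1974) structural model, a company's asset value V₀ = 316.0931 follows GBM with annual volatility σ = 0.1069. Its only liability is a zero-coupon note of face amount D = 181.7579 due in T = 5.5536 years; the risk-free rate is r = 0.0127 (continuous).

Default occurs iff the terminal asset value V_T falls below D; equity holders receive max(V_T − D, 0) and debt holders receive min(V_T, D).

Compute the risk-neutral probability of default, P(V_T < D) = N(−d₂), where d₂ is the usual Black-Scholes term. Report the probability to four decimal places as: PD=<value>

d₁ = [ln(V₀/D) + (r + σ²/2)T] / (σ√T)
   = [ln(316.0931/181.7579) + (0.0127 + 0.5·0.1069²)·5.5536] / (0.1069·√5.5536)
   = [0.553361 + 0.102263] / 0.251921 = 2.602495
d₂ = d₁ − σ√T = 2.602495 − 0.251921 = 2.350574
risk-neutral PD = N(−d₂) = N(-2.350574) = 0.009372

PD=0.0094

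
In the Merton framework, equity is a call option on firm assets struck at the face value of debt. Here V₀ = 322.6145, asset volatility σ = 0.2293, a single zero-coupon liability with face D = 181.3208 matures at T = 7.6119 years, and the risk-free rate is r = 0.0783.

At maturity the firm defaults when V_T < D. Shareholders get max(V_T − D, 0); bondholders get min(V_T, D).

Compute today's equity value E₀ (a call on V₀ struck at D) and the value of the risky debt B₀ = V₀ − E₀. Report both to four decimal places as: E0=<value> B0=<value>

E0=224.0700 B0=98.5445

d₁ = [ln(V₀/D) + (r + σ²/2)T] / (σ√T)
   = [ln(322.6145/181.3208) + (0.0783 + 0.5·0.2293²)·7.6119] / (0.2293·√7.6119)
   = [0.576190 + 0.796123] / 0.632631 = 2.169215
d₂ = d₁ − σ√T = 2.169215 − 0.632631 = 1.536584
N(d₁) = 0.984967,  N(d₂) = 0.937802,  e^(−rT) = 0.551005
E₀ = V₀·N(d₁) − D·e^(−rT)·N(d₂)
   = 322.6145·0.984967 − 181.3208·0.551005·0.937802 = 224.070027
B₀ = V₀ − E₀ = 322.6145 − 224.070027 = 98.544473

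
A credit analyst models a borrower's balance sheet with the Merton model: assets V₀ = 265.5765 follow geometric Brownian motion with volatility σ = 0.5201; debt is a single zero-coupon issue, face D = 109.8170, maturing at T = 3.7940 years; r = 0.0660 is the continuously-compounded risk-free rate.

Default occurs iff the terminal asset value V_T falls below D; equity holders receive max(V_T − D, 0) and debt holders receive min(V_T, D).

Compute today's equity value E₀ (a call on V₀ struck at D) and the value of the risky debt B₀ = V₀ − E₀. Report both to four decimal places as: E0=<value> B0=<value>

d₁ = [ln(V₀/D) + (r + σ²/2)T] / (σ√T)
   = [ln(265.5765/109.8170) + (0.0660 + 0.5·0.5201²)·3.7940] / (0.5201·√3.7940)
   = [0.883088 + 0.763550] / 1.013061 = 1.625409
d₂ = d₁ − σ√T = 1.625409 − 1.013061 = 0.612348
N(d₁) = 0.947962,  N(d₂) = 0.729846,  e^(−rT) = 0.778486
E₀ = V₀·N(d₁) − D·e^(−rT)·N(d₂)
   = 265.5765·0.947962 − 109.8170·0.778486·0.729846 = 189.361200
B₀ = V₀ − E₀ = 265.5765 − 189.361200 = 76.215300

E0=189.3612 B0=76.2153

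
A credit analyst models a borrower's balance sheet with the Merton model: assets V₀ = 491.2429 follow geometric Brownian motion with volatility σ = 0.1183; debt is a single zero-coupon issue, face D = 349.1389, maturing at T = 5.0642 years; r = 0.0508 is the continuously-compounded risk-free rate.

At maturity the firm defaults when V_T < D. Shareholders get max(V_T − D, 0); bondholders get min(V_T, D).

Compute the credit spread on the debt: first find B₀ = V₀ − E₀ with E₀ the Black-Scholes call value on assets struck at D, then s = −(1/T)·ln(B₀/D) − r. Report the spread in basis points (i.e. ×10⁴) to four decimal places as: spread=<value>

d₁ = [ln(V₀/D) + (r + σ²/2)T] / (σ√T)
   = [ln(491.2429/349.1389) + (0.0508 + 0.5·0.1183²)·5.0642] / (0.1183·√5.0642)
   = [0.341469 + 0.292698] / 0.266220 = 2.382118
d₂ = d₁ − σ√T = 2.382118 − 0.266220 = 2.115898
N(d₁) = 0.991393,  N(d₂) = 0.982823,  e^(−rT) = 0.773166
E₀ = V₀·N(d₁) − D·e^(−rT)·N(d₂)
   = 491.2429·0.991393 − 349.1389·0.773166·0.982823 = 221.709285
B₀ = V₀ − E₀ = 491.2429 − 221.709285 = 269.533615
spread = −(1/T)·ln(B₀/D) − r = −(1/5.0642)·ln(269.533615/349.1389) − 0.0508 = 0.00029923
in basis points: 0.00029923 × 10⁴ = 2.9923 bp

spread=2.9923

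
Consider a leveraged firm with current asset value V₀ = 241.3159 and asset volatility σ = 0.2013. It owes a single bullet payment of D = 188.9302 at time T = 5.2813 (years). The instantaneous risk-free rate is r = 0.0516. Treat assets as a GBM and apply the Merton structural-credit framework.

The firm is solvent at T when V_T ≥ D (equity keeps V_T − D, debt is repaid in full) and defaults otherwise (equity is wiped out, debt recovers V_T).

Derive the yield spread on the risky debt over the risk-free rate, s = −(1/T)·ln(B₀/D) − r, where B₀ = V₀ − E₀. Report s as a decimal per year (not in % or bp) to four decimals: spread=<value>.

d₁ = [ln(V₀/D) + (r + σ²/2)T] / (σ√T)
   = [ln(241.3159/188.9302) + (0.0516 + 0.5·0.2013²)·5.2813] / (0.2013·√5.2813)
   = [0.244729 + 0.379519] / 0.462609 = 1.349407
d₂ = d₁ − σ√T = 1.349407 − 0.462609 = 0.886798
N(d₁) = 0.911397,  N(d₂) = 0.812406,  e^(−rT) = 0.761462
E₀ = V₀·N(d₁) − D·e^(−rT)·N(d₂)
   = 241.3159·0.911397 − 188.9302·0.761462·0.812406 = 103.059242
B₀ = V₀ − E₀ = 241.3159 − 103.059242 = 138.256658
spread = −(1/T)·ln(B₀/D) − r = −(1/5.2813)·ln(138.256658/188.9302) − 0.0516 = 0.00752670

spread=0.0075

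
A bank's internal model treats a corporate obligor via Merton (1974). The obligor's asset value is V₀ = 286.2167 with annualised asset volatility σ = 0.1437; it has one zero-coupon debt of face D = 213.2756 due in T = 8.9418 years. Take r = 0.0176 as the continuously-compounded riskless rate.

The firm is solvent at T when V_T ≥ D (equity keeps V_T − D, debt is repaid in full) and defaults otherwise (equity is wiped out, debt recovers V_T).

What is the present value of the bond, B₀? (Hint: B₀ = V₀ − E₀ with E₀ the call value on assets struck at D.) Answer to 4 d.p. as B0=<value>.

d₁ = [ln(V₀/D) + (r + σ²/2)T] / (σ√T)
   = [ln(286.2167/213.2756) + (0.0176 + 0.5·0.1437²)·8.9418] / (0.1437·√8.9418)
   = [0.294164 + 0.249698] / 0.429704 = 1.265668
d₂ = d₁ − σ√T = 1.265668 − 0.429704 = 0.835964
N(d₁) = 0.897184,  N(d₂) = 0.798412,  e^(−rT) = 0.854383
E₀ = V₀·N(d₁) − D·e^(−rT)·N(d₂)
   = 286.2167·0.897184 − 213.2756·0.854383·0.798412 = 111.303086
B₀ = V₀ − E₀ = 286.2167 − 111.303086 = 174.913614

B0=174.9136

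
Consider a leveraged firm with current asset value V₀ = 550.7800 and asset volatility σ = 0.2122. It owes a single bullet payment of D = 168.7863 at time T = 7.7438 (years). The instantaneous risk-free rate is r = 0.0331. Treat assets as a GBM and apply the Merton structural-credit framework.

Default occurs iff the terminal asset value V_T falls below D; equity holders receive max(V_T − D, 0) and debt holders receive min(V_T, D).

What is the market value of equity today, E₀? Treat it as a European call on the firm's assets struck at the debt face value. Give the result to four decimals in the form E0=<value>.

E0=420.5289

d₁ = [ln(V₀/D) + (r + σ²/2)T] / (σ√T)
   = [ln(550.7800/168.7863) + (0.0331 + 0.5·0.2122²)·7.7438] / (0.2122·√7.7438)
   = [1.182702 + 0.430667] / 0.590503 = 2.732192
d₂ = d₁ − σ√T = 2.732192 − 0.590503 = 2.141689
N(d₁) = 0.996854,  N(d₂) = 0.983891,  e^(−rT) = 0.773894
E₀ = V₀·N(d₁) − D·e^(−rT)·N(d₂)
   = 550.7800·0.996854 − 168.7863·0.773894·0.983891 = 420.528856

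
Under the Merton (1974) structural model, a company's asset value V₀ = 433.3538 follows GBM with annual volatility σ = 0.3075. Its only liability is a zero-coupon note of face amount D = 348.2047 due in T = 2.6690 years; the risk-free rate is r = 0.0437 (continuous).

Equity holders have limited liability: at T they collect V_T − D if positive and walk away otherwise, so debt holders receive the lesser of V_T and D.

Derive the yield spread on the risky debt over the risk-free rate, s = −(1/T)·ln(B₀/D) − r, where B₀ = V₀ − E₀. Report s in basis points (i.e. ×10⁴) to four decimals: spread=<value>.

spread=345.4370

d₁ = [ln(V₀/D) + (r + σ²/2)T] / (σ√T)
   = [ln(433.3538/348.2047) + (0.0437 + 0.5·0.3075²)·2.6690] / (0.3075·√2.6690)
   = [0.218764 + 0.242821] / 0.502365 = 0.918823
d₂ = d₁ − σ√T = 0.918823 − 0.502365 = 0.416458
N(d₁) = 0.820906,  N(d₂) = 0.661463,  e^(−rT) = 0.889910
E₀ = V₀·N(d₁) − D·e^(−rT)·N(d₂)
   = 433.3538·0.820906 − 348.2047·0.889910·0.661463 = 150.774817
B₀ = V₀ − E₀ = 433.3538 − 150.774817 = 282.578983
spread = −(1/T)·ln(B₀/D) − r = −(1/2.6690)·ln(282.578983/348.2047) − 0.0437 = 0.03454370
in basis points: 0.03454370 × 10⁴ = 345.4370 bp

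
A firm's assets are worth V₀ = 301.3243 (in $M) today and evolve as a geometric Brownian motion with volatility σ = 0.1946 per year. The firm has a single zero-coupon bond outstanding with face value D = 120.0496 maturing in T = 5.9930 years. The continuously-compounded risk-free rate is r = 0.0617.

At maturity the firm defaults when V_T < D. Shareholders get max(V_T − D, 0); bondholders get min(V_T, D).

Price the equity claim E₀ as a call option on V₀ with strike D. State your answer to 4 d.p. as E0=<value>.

d₁ = [ln(V₀/D) + (r + σ²/2)T] / (σ√T)
   = [ln(301.3243/120.0496) + (0.0617 + 0.5·0.1946²)·5.9930] / (0.1946·√5.9930)
   = [0.920282 + 0.483243] / 0.476393 = 2.946152
d₂ = d₁ − σ√T = 2.946152 − 0.476393 = 2.469760
N(d₁) = 0.998391,  N(d₂) = 0.993240,  e^(−rT) = 0.690895
E₀ = V₀·N(d₁) − D·e^(−rT)·N(d₂)
   = 301.3243·0.998391 − 120.0496·0.690895·0.993240 = 218.458628

E0=218.4586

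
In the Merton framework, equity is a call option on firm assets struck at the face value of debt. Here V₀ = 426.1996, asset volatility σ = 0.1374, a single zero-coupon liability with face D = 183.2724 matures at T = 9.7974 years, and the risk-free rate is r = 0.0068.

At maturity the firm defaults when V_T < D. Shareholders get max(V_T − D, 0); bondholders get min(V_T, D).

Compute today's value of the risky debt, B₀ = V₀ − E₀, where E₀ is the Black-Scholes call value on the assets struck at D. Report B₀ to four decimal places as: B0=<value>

B0=170.7563

d₁ = [ln(V₀/D) + (r + σ²/2)T] / (σ√T)
   = [ln(426.1996/183.2724) + (0.0068 + 0.5·0.1374²)·9.7974] / (0.1374·√9.7974)
   = [0.843934 + 0.159104] / 0.430073 = 2.332251
d₂ = d₁ − σ√T = 2.332251 − 0.430073 = 1.902178
N(d₁) = 0.990156,  N(d₂) = 0.971426,  e^(−rT) = 0.935548
E₀ = V₀·N(d₁) − D·e^(−rT)·N(d₂)
   = 426.1996·0.990156 − 183.2724·0.935548·0.971426 = 255.443280
B₀ = V₀ − E₀ = 426.1996 − 255.443280 = 170.756320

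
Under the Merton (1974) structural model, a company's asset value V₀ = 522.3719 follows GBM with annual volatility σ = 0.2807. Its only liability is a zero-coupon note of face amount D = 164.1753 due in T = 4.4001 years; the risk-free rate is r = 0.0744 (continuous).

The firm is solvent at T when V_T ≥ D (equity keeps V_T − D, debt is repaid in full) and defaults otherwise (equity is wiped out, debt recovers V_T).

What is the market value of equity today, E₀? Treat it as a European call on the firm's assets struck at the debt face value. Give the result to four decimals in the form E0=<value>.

E0=404.2958

d₁ = [ln(V₀/D) + (r + σ²/2)T] / (σ√T)
   = [ln(522.3719/164.1753) + (0.0744 + 0.5·0.2807²)·4.4001] / (0.2807·√4.4001)
   = [1.157445 + 0.500715] / 0.588808 = 2.816130
d₂ = d₁ − σ√T = 2.816130 − 0.588808 = 2.227322
N(d₁) = 0.997570,  N(d₂) = 0.987037,  e^(−rT) = 0.720819
E₀ = V₀·N(d₁) − D·e^(−rT)·N(d₂)
   = 522.3719·0.997570 − 164.1753·0.720819·0.987037 = 404.295767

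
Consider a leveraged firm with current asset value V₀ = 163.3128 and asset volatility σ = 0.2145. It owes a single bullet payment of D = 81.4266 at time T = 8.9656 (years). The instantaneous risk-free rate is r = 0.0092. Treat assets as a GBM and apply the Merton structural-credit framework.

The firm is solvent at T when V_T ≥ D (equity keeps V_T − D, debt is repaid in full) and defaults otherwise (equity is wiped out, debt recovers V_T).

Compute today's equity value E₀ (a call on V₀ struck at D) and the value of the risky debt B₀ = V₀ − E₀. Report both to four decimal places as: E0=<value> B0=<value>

E0=92.0899 B0=71.2229

d₁ = [ln(V₀/D) + (r + σ²/2)T] / (σ√T)
   = [ln(163.3128/81.4266) + (0.0092 + 0.5·0.2145²)·8.9656] / (0.2145·√8.9656)
   = [0.695965 + 0.288738] / 0.642269 = 1.533164
d₂ = d₁ − σ√T = 1.533164 − 0.642269 = 0.890895
N(d₁) = 0.937382,  N(d₂) = 0.813507,  e^(−rT) = 0.920827
E₀ = V₀·N(d₁) − D·e^(−rT)·N(d₂)
   = 163.3128·0.937382 − 81.4266·0.920827·0.813507 = 92.089930
B₀ = V₀ − E₀ = 163.3128 − 92.089930 = 71.222870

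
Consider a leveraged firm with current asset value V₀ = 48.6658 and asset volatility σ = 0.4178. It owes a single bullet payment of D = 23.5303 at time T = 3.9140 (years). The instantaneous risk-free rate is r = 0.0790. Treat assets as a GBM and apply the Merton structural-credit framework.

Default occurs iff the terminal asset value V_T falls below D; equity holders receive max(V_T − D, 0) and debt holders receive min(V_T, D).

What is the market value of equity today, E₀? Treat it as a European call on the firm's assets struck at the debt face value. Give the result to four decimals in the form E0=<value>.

E0=32.5299

d₁ = [ln(V₀/D) + (r + σ²/2)T] / (σ√T)
   = [ln(48.6658/23.5303) + (0.0790 + 0.5·0.4178²)·3.9140] / (0.4178·√3.9140)
   = [0.726688 + 0.650814] / 0.826568 = 1.666530
d₂ = d₁ − σ√T = 1.666530 − 0.826568 = 0.839962
N(d₁) = 0.952196,  N(d₂) = 0.799535,  e^(−rT) = 0.734030
E₀ = V₀·N(d₁) − D·e^(−rT)·N(d₂)
   = 48.6658·0.952196 − 23.5303·0.734030·0.799535 = 32.529865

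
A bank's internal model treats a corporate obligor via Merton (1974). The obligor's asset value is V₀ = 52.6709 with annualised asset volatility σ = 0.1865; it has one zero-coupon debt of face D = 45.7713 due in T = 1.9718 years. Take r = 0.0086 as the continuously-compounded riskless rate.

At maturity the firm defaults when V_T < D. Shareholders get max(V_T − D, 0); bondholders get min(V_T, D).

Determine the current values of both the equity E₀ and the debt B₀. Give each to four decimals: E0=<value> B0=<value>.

d₁ = [ln(V₀/D) + (r + σ²/2)T] / (σ√T)
   = [ln(52.6709/45.7713) + (0.0086 + 0.5·0.1865²)·1.9718] / (0.1865·√1.9718)
   = [0.140406 + 0.051249] / 0.261885 = 0.731830
d₂ = d₁ − σ√T = 0.731830 − 0.261885 = 0.469945
N(d₁) = 0.767864,  N(d₂) = 0.680803,  e^(−rT) = 0.983185
E₀ = V₀·N(d₁) − D·e^(−rT)·N(d₂)
   = 52.6709·0.767864 − 45.7713·0.983185·0.680803 = 9.806805
B₀ = V₀ − E₀ = 52.6709 − 9.806805 = 42.864095

E0=9.8068 B0=42.8641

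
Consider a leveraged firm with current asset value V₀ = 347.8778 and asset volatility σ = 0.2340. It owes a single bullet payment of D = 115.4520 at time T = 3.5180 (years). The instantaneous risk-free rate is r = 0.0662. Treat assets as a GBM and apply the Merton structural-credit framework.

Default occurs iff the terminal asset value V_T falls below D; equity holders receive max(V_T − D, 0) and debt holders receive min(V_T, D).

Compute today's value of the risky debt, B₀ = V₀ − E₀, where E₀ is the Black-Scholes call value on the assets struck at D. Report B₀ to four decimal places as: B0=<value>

d₁ = [ln(V₀/D) + (r + σ²/2)T] / (σ√T)
   = [ln(347.8778/115.4520) + (0.0662 + 0.5·0.2340²)·3.5180] / (0.2340·√3.5180)
   = [1.102996 + 0.329207] / 0.438898 = 3.263180
d₂ = d₁ − σ√T = 3.263180 − 0.438898 = 2.824282
N(d₁) = 0.999449,  N(d₂) = 0.997631,  e^(−rT) = 0.792239
E₀ = V₀·N(d₁) − D·e^(−rT)·N(d₂)
   = 347.8778·0.999449 − 115.4520·0.792239·0.997631 = 256.437256
B₀ = V₀ − E₀ = 347.8778 − 256.437256 = 91.440544

B0=91.4405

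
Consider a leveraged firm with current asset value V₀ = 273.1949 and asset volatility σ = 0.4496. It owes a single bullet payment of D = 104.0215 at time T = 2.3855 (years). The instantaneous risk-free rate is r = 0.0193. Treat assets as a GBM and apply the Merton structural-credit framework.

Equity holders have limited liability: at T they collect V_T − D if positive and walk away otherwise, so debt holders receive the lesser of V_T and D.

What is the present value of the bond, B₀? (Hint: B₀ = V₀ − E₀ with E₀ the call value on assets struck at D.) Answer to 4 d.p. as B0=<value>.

B0=95.8002

d₁ = [ln(V₀/D) + (r + σ²/2)T] / (σ√T)
   = [ln(273.1949/104.0215) + (0.0193 + 0.5·0.4496²)·2.3855] / (0.4496·√2.3855)
   = [0.965588 + 0.287143] / 0.694410 = 1.804021
d₂ = d₁ − σ√T = 1.804021 − 0.694410 = 1.109611
N(d₁) = 0.964386,  N(d₂) = 0.866417,  e^(−rT) = 0.955004
E₀ = V₀·N(d₁) − D·e^(−rT)·N(d₂)
   = 273.1949·0.964386 − 104.0215·0.955004·0.866417 = 177.394718
B₀ = V₀ − E₀ = 273.1949 − 177.394718 = 95.800182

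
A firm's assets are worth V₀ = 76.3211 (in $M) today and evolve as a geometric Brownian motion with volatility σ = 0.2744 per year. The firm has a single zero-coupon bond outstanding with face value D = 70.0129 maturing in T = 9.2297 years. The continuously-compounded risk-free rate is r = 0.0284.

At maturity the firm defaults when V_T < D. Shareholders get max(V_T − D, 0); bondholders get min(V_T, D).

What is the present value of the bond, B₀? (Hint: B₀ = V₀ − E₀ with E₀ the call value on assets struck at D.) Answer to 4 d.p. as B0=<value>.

d₁ = [ln(V₀/D) + (r + σ²/2)T] / (σ√T)
   = [ln(76.3211/70.0129) + (0.0284 + 0.5·0.2744²)·9.2297] / (0.2744·√9.2297)
   = [0.086270 + 0.609600] / 0.833639 = 0.834738
d₂ = d₁ − σ√T = 0.834738 − 0.833639 = 0.001100
N(d₁) = 0.798067,  N(d₂) = 0.500439,  e^(−rT) = 0.769416
E₀ = V₀·N(d₁) − D·e^(−rT)·N(d₂)
   = 76.3211·0.798067 − 70.0129·0.769416·0.500439 = 33.951234
B₀ = V₀ − E₀ = 76.3211 − 33.951234 = 42.369866

B0=42.3699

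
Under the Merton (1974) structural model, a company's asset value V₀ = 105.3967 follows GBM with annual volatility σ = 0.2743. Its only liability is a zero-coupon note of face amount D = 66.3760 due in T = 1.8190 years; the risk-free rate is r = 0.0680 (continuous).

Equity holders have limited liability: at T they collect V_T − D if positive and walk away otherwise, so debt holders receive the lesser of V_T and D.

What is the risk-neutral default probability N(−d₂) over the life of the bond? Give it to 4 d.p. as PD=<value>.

d₁ = [ln(V₀/D) + (r + σ²/2)T] / (σ√T)
   = [ln(105.3967/66.3760) + (0.0680 + 0.5·0.2743²)·1.8190] / (0.2743·√1.8190)
   = [0.462396 + 0.192123] / 0.369949 = 1.769213
d₂ = d₁ − σ√T = 1.769213 − 0.369949 = 1.399264
risk-neutral PD = N(−d₂) = N(-1.399264) = 0.080867

PD=0.0809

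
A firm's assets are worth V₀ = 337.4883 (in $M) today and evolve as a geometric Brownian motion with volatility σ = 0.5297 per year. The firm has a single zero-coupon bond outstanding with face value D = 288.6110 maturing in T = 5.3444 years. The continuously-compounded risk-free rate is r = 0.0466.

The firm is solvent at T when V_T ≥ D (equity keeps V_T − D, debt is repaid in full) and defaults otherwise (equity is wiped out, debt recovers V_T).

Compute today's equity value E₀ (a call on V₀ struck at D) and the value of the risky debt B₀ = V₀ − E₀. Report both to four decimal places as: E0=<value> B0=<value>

d₁ = [ln(V₀/D) + (r + σ²/2)T] / (σ√T)
   = [ln(337.4883/288.6110) + (0.0466 + 0.5·0.5297²)·5.3444] / (0.5297·√5.3444)
   = [0.156451 + 0.998821] / 1.224558 = 0.943419
d₂ = d₁ − σ√T = 0.943419 − 1.224558 = -0.281139
N(d₁) = 0.827267,  N(d₂) = 0.389302,  e^(−rT) = 0.779542
E₀ = V₀·N(d₁) − D·e^(−rT)·N(d₂)
   = 337.4883·0.827267 − 288.6110·0.779542·0.389302 = 191.606027
B₀ = V₀ − E₀ = 337.4883 − 191.606027 = 145.882273

E0=191.6060 B0=145.8823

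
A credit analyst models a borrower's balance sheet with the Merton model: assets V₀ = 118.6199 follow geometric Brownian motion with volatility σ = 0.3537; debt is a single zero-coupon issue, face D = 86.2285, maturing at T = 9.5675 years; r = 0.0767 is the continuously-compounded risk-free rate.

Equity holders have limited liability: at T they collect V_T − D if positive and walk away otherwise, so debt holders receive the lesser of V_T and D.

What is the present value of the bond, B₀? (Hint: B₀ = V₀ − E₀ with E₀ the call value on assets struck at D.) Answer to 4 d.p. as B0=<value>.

d₁ = [ln(V₀/D) + (r + σ²/2)T] / (σ√T)
   = [ln(118.6199/86.2285) + (0.0767 + 0.5·0.3537²)·9.5675] / (0.3537·√9.5675)
   = [0.318924 + 1.332292] / 1.094043 = 1.509279
d₂ = d₁ − σ√T = 1.509279 − 1.094043 = 0.415236
N(d₁) = 0.934386,  N(d₂) = 0.661015,  e^(−rT) = 0.480068
E₀ = V₀·N(d₁) − D·e^(−rT)·N(d₂)
   = 118.6199·0.934386 − 86.2285·0.480068·0.661015 = 83.473700
B₀ = V₀ − E₀ = 118.6199 − 83.473700 = 35.146200

B0=35.1462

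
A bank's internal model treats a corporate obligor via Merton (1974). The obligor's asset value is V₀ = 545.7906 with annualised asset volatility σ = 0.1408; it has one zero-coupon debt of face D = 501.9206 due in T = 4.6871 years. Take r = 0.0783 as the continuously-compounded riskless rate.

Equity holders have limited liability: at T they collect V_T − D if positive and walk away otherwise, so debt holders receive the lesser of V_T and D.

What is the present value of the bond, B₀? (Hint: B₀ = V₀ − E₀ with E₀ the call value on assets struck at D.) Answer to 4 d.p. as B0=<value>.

B0=343.6860

d₁ = [ln(V₀/D) + (r + σ²/2)T] / (σ√T)
   = [ln(545.7906/501.9206) + (0.0783 + 0.5·0.1408²)·4.6871] / (0.1408·√4.6871)
   = [0.083793 + 0.413460] / 0.304828 = 1.631259
d₂ = d₁ − σ√T = 1.631259 − 0.304828 = 1.326431
N(d₁) = 0.948582,  N(d₂) = 0.907652,  e^(−rT) = 0.692810
E₀ = V₀·N(d₁) − D·e^(−rT)·N(d₂)
   = 545.7906·0.948582 − 501.9206·0.692810·0.907652 = 202.104609
B₀ = V₀ − E₀ = 545.7906 − 202.104609 = 343.685991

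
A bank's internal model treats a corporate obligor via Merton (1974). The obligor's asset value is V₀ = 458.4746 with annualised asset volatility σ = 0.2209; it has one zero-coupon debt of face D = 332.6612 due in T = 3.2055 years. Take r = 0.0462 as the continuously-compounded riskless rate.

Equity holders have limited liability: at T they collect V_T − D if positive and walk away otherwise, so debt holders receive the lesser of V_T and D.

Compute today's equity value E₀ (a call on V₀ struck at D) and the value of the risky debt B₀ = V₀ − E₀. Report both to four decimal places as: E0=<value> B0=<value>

E0=179.7848 B0=278.6898

d₁ = [ln(V₀/D) + (r + σ²/2)T] / (σ√T)
   = [ln(458.4746/332.6612) + (0.0462 + 0.5·0.2209²)·3.2055] / (0.2209·√3.2055)
   = [0.320780 + 0.226303] / 0.395497 = 1.383280
d₂ = d₁ − σ√T = 1.383280 − 0.395497 = 0.987782
N(d₁) = 0.916710,  N(d₂) = 0.838370,  e^(−rT) = 0.862350
E₀ = V₀·N(d₁) − D·e^(−rT)·N(d₂)
   = 458.4746·0.916710 − 332.6612·0.862350·0.838370 = 179.784832
B₀ = V₀ − E₀ = 458.4746 − 179.784832 = 278.689768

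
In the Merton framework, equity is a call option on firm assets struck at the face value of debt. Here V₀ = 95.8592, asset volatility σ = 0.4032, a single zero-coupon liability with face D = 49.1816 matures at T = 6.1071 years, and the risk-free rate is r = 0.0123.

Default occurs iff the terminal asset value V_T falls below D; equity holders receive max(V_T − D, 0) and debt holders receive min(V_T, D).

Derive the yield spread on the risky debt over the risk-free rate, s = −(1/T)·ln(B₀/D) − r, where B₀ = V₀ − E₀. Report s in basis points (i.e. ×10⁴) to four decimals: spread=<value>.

d₁ = [ln(V₀/D) + (r + σ²/2)T] / (σ√T)
   = [ln(95.8592/49.1816) + (0.0123 + 0.5·0.4032²)·6.1071] / (0.4032·√6.1071)
   = [0.667361 + 0.571534] / 0.996410 = 1.243358
d₂ = d₁ − σ√T = 1.243358 − 0.996410 = 0.246948
N(d₁) = 0.893132,  N(d₂) = 0.597526,  e^(−rT) = 0.927635
E₀ = V₀·N(d₁) − D·e^(−rT)·N(d₂)
   = 95.8592·0.893132 − 49.1816·0.927635·0.597526 = 58.354268
B₀ = V₀ − E₀ = 95.8592 − 58.354268 = 37.504932
spread = −(1/T)·ln(B₀/D) − r = −(1/6.1071)·ln(37.504932/49.1816) − 0.0123 = 0.03208230
in basis points: 0.03208230 × 10⁴ = 320.8230 bp

spread=320.8230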